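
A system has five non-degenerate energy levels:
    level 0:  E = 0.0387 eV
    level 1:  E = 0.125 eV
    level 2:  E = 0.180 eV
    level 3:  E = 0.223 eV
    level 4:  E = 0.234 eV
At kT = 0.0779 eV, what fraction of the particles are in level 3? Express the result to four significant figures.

0.05625

Eᵢ/kT = 0.496791, 1.60462, 2.31065, 2.86264, 3.00385.
Z = Σ e^(−Eᵢ/kT) = e^(−0.496791) + e^(−1.60462) + e^(−2.31065) + e^(−2.86264) + e^(−3.00385) = 0.608480 + 0.200966 + 0.0991968 + 0.0571178 + 0.0495958 = 1.01536.
P₃ = e^(−E₃/kT) / Z = 0.0571178/1.01536 = 0.05625.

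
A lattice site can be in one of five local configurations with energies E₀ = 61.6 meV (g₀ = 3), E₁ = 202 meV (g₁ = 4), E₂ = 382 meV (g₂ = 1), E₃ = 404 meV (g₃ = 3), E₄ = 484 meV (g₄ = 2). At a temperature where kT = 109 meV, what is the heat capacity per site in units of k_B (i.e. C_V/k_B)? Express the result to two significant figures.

Eᵢ/kT = 0.5651, 1.853, 3.505, 3.706, 4.440.
Z = Σ gᵢe^(−Eᵢ/kT) = 3·e^(−0.5651) + 4·e^(−1.853) + 1·e^(−3.505) + 3·e^(−3.706) + 2·e^(−4.440) = 1.705 + 0.6271 + 0.03005 + 0.07373 + 0.02359 = 2.459.
⟨E⟩ = 115.7 meV, ⟨E²⟩ = 21960 meV².
C_V/k_B = (⟨E²⟩ − ⟨E⟩²)/(kT)² = (21960 − 13390)/11880 = 0.72.

0.72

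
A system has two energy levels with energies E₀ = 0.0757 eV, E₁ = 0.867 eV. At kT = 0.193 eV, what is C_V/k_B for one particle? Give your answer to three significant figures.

Eᵢ/kT = 0.39223, 4.4922.
Z = Σ e^(−Eᵢ/kT) = e^(−0.39223) + e^(−4.4922) = 0.67555 + 0.011196 = 0.68675.
⟨E⟩ = 0.088600 eV, ⟨E²⟩ = 0.017892 eV².
C_V/k_B = (⟨E²⟩ − ⟨E⟩²)/(kT)² = (0.017892 − 0.0078500)/0.037249 = 0.270.

0.270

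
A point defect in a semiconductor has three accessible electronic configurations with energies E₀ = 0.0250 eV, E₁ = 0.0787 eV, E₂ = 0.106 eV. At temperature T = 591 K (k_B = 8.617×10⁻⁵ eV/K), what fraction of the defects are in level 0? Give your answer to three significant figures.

k_BT = 8.617×10⁻⁵ × 591 K = 0.050926 eV.
Eᵢ/kT = 0.49091, 1.5454, 2.0815.
Z = Σ e^(−Eᵢ/kT) = e^(−0.49091) + e^(−1.5454) + e^(−2.0815) = 0.61207 + 0.21323 + 0.12474 = 0.95004.
P₀ = e^(−E₀/kT) / Z = 0.61207/0.95004 = 0.644.

0.644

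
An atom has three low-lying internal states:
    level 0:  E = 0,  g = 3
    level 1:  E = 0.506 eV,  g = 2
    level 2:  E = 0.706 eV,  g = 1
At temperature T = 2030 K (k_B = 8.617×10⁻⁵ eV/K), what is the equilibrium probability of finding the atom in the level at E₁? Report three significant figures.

0.0354

k_BT = 8.617×10⁻⁵ × 2030 K = 0.17493 eV.
Eᵢ/kT = 0, 2.8926, 4.0359.
Z = Σ gᵢe^(−Eᵢ/kT) = 3·e^(−0) + 2·e^(−2.8926) + 1·e^(−4.0359) = 3.0000 + 0.11086 + 0.017670 = 3.1285.
P₁ = g₁ e^(−E₁/kT) / Z = 0.11086/3.1285 = 0.0354.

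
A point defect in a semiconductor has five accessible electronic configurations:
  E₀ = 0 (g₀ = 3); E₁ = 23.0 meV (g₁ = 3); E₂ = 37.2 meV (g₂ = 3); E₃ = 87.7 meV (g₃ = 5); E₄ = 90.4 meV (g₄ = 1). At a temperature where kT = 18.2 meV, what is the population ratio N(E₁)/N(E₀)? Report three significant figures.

n₁/n₀ = (g₁/g₀) exp[−(E₁−E₀)/kT] = (3/3) × exp(−(23.0 meV)/(18.2 meV)) = (3/3) × exp(-1.2637) = 0.283.

0.283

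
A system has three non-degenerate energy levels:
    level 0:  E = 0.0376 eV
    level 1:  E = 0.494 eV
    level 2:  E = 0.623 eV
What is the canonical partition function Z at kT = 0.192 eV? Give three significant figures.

Eᵢ/kT = 0.19583, 2.5729, 3.2448.
Z = Σ e^(−Eᵢ/kT) = e^(−0.19583) + e^(−2.5729) + e^(−3.2448) = 0.82215 + 0.076314 + 0.038976 = 0.93744.

Z = 0.937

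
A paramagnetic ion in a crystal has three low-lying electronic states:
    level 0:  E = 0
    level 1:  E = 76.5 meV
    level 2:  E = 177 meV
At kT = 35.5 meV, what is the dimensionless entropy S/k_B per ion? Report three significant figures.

0.369

Eᵢ/kT = 0, 2.1549, 4.9859.
Z = Σ e^(−Eᵢ/kT) = e^(−0) + e^(−2.1549) + e^(−4.9859) = 1.0000 + 0.11591 + 0.0068336 = 1.1227.
⟨E⟩ = Σ EᵢPᵢ = 8.9754 meV.
S/k_B = ln Z + ⟨E⟩/kT = ln(1.1227) + 8.9754/35.5 = 0.11574 + 0.25283 = 0.369.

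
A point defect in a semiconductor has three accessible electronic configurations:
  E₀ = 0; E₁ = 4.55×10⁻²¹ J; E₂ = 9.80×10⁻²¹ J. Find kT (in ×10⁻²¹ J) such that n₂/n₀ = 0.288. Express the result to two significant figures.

7.9 ×10⁻²¹ J

n₂/n₀ = exp[−(E₂−E₀)/kT] = 0.288.
⇒ (E₂−E₀)/kT = ln(1/0.288) = ln(3.472) = 1.245.
kT = 9.80 ×10⁻²¹ J / 1.245 = 7.9 ×10⁻²¹ J.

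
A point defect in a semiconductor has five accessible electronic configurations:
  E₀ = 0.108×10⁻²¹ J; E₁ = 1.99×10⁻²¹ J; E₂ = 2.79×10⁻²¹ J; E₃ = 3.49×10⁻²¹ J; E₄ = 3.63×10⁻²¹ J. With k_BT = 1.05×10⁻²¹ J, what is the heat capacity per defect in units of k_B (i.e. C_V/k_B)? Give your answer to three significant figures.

Eᵢ/kT = 0.10286, 1.8952, 2.6571, 3.3238, 3.4571.
Z = Σ e^(−Eᵢ/kT) = e^(−0.10286) + e^(−1.8952) + e^(−2.6571) + e^(−3.3238) + e^(−3.4571) = 0.90225 + 0.15029 + 0.070151 + 0.036016 + 0.031521 = 1.1902.
⟨E⟩ = 0.69934, ⟨E²⟩ = 1.6852.
C_V/k_B = (⟨E²⟩ − ⟨E⟩²)/(kT)² = (1.6852 − 0.48908)/1.1025 = 1.08.

1.08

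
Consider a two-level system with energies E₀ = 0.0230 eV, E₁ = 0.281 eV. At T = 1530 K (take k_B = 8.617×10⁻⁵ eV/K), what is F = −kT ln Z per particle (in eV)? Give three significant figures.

0.00558 eV

k_BT = 8.617×10⁻⁵ × 1530 K = 0.13184 eV.
Eᵢ/kT = 0.17445, 2.1314.
Z = Σ e^(−Eᵢ/kT) = e^(−0.17445) + e^(−2.1314) = 0.83992 + 0.11867 = 0.95859.
F = −kT ln Z = −0.13184 × ln(0.95859) = −0.13184 × -0.042292 = 0.00558 eV.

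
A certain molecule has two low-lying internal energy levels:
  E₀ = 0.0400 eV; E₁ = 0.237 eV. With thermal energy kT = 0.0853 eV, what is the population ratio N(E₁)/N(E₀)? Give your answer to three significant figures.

0.0993

n₁/n₀ = exp[−(E₁−E₀)/kT] = exp(−(0.1970 eV)/(0.0853 eV)) = exp(-2.3095) = 0.0993.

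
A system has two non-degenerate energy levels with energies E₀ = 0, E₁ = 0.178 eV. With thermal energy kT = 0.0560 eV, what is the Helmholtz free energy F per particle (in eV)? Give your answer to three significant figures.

Eᵢ/kT = 0, 3.1786.
Z = Σ e^(−Eᵢ/kT) = e^(−0) + e^(−3.1786) = 1.0000 + 0.041644 = 1.0416.
F = −kT ln Z = −0.0560 × ln(1.0416) = −0.0560 × 0.040758 = -0.00228 eV.

-0.00228 eV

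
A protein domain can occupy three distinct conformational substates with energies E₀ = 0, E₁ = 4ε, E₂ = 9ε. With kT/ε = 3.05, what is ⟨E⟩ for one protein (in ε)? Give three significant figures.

1.17 ε

Eᵢ/kT = 0, 1.3115, 2.9508.
Z = Σ e^(−Eᵢ/kT) = e^(−0) + e^(−1.3115) + e^(−2.9508) = 1.0000 + 0.26942 + 0.052298 = 1.3217.
⟨E⟩ = Σ Eᵢ e^(−Eᵢ/kT) / Z = (0·1.0000 + 4·0.26942 + 9·0.052298) / 1.3217 = 1.17 ε.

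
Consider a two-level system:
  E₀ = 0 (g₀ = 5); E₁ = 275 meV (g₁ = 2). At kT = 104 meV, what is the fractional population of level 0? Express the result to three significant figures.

Eᵢ/kT = 0, 2.6442.
Z = Σ gᵢe^(−Eᵢ/kT) = 5·e^(−0) + 2·e^(−2.6442) = 5.0000 + 0.14212 = 5.1421.
P₀ = g₀ e^(−E₀/kT) / Z = 5.0000/5.1421 = 0.972.

0.972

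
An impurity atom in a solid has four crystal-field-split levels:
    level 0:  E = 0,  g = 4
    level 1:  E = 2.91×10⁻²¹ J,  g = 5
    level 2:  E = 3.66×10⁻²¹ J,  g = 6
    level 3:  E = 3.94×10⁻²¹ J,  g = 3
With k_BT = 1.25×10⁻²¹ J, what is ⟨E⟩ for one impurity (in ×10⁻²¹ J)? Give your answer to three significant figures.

0.628 ×10⁻²¹ J

Eᵢ/kT = 0, 2.3280, 2.9280, 3.1520.
Z = Σ gᵢe^(−Eᵢ/kT) = 4·e^(−0) + 5·e^(−2.3280) + 6·e^(−2.9280) + 3·e^(−3.1520) = 4.0000 + 0.48745 + 0.32102 + 0.12830 = 4.9368.
⟨E⟩ = Σ Eᵢ gᵢe^(−Eᵢ/kT) / Z = (0·4.0000 + 2.91·0.48745 + 3.66·0.32102 + 3.94·0.12830) / 4.9368 = 0.628 ×10⁻²¹ J.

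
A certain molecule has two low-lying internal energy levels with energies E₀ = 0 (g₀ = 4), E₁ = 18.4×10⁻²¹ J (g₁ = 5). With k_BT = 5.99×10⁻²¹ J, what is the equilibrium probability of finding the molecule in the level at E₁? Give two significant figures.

Eᵢ/kT = 0, 3.072.
Z = Σ gᵢe^(−Eᵢ/kT) = 4·e^(−0) + 5·e^(−3.072) = 4.000 + 0.2316 = 4.232.
P₁ = g₁ e^(−E₁/kT) / Z = 0.2316/4.232 = 0.055.

0.055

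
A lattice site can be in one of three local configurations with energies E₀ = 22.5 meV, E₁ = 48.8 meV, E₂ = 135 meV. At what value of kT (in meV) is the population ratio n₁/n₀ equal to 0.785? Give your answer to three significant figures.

109 meV

n₁/n₀ = exp[−(E₁−E₀)/kT] = 0.785.
⇒ (E₁−E₀)/kT = ln(1/0.785) = ln(1.2739) = 0.24208.
kT = 26.3 meV / 0.24208 = 109 meV.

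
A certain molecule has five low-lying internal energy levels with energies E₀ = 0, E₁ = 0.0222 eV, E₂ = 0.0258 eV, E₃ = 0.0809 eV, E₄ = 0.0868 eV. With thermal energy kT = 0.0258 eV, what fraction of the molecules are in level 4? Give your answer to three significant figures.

Eᵢ/kT = 0, 0.86047, 1.0000, 3.1357, 3.3643.
Z = Σ e^(−Eᵢ/kT) = e^(−0) + e^(−0.86047) + e^(−1.0000) + e^(−3.1357) + e^(−3.3643) = 1.0000 + 0.42296 + 0.36788 + 0.043469 + 0.034586 = 1.8689.
P₄ = e^(−E₄/kT) / Z = 0.034586/1.8689 = 0.0185.

0.0185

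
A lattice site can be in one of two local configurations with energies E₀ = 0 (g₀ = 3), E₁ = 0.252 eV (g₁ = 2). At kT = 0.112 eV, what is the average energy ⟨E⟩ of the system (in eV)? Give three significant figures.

0.0165 eV

Eᵢ/kT = 0, 2.2500.
Z = Σ gᵢe^(−Eᵢ/kT) = 3·e^(−0) + 2·e^(−2.2500) = 3.0000 + 0.21080 = 3.2108.
⟨E⟩ = Σ Eᵢ gᵢe^(−Eᵢ/kT) / Z = (0·3.0000 + 0.252·0.21080) / 3.2108 = 0.0165 eV.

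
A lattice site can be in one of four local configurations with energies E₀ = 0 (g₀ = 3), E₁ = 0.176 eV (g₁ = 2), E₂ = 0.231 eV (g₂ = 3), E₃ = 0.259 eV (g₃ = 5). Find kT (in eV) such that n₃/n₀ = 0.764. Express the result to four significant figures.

0.3320 eV

n₃/n₀ = (g₃/g₀) exp[−(E₃−E₀)/kT] = 0.764.
⇒ (E₃−E₀)/kT = ln((5/3)/0.764) = ln(2.18150) = 0.780013.
kT = 0.259 eV / 0.780013 = 0.3320 eV.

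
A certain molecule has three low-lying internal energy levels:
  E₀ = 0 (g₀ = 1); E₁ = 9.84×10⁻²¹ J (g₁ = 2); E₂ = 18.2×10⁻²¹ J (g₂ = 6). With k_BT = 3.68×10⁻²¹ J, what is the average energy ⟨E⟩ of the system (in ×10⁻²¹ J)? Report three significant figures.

Eᵢ/kT = 0, 2.6739, 4.9457.
Z = Σ gᵢe^(−Eᵢ/kT) = 1·e^(−0) + 2·e^(−2.6739) + 6·e^(−4.9457) = 1.0000 + 0.13797 + 0.042684 = 1.1807.
⟨E⟩ = Σ Eᵢ gᵢe^(−Eᵢ/kT) / Z = (0·1.0000 + 9.84·0.13797 + 18.2·0.042684) / 1.1807 = 1.81 ×10⁻²¹ J.

1.81 ×10⁻²¹ J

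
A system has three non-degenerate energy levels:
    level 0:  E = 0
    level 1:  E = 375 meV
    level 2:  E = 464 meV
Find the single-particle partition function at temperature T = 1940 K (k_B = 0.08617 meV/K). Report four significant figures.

Z = 1.168

k_BT = 0.08617 × 1940 K = 167.170 meV.
Eᵢ/kT = 0, 2.24323, 2.77562.
Z = Σ e^(−Eᵢ/kT) = e^(−0) + e^(−2.24323) + e^(−2.77562) = 1.00000 + 0.106115 + 0.0623108 = 1.16843.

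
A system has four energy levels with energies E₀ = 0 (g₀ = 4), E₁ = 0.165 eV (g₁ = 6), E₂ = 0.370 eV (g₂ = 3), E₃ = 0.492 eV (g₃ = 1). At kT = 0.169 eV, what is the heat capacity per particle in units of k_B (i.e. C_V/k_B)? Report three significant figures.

Eᵢ/kT = 0, 0.97633, 2.1893, 2.9112.
Z = Σ gᵢe^(−Eᵢ/kT) = 4·e^(−0) + 6·e^(−0.97633) + 3·e^(−2.1893) + 1·e^(−2.9112) = 4.0000 + 2.2601 + 0.33599 + 0.054410 = 6.6505.
⟨E⟩ = 0.078791 eV, ⟨E²⟩ = 0.018149 eV².
C_V/k_B = (⟨E²⟩ − ⟨E⟩²)/(kT)² = (0.018149 − 0.0062080)/0.028561 = 0.418.

0.418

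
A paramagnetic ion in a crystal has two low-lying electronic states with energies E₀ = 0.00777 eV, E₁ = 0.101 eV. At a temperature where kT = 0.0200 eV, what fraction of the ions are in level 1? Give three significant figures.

Eᵢ/kT = 0.38850, 5.0500.
Z = Σ e^(−Eᵢ/kT) = e^(−0.38850) + e^(−5.0500) = 0.67807 + 0.0064093 = 0.68448.
P₁ = e^(−E₁/kT) / Z = 0.0064093/0.68448 = 0.00936.

0.00936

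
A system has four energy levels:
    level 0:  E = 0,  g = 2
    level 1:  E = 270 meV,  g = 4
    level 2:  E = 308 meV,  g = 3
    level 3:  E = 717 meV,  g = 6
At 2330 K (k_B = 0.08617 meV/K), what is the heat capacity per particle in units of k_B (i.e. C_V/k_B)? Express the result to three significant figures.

0.838

k_BT = 0.08617 × 2330 K = 200.78 meV.
Eᵢ/kT = 0, 1.3448, 1.5340, 3.5711.
Z = Σ gᵢe^(−Eᵢ/kT) = 2·e^(−0) + 4·e^(−1.3448) + 3·e^(−1.5340) + 6·e^(−3.5711) = 2.0000 + 1.0424 + 0.64701 + 0.16875 = 3.8582.
⟨E⟩ = 155.96 meV, ⟨E²⟩ = 58090 meV².
C_V/k_B = (⟨E²⟩ − ⟨E⟩²)/(kT)² = (58090 − 24324)/40313 = 0.838.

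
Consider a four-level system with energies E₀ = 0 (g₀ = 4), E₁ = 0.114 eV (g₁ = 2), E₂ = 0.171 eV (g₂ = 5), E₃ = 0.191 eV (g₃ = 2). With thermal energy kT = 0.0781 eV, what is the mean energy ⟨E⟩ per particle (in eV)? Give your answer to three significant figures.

0.0350 eV

Eᵢ/kT = 0, 1.4597, 2.1895, 2.4456.
Z = Σ gᵢe^(−Eᵢ/kT) = 4·e^(−0) + 2·e^(−1.4597) + 5·e^(−2.1895) + 2·e^(−2.4456) = 4.0000 + 0.46461 + 0.55986 + 0.17335 = 5.1978.
⟨E⟩ = Σ Eᵢ gᵢe^(−Eᵢ/kT) / Z = (0·4.0000 + 0.114·0.46461 + 0.171·0.55986 + 0.191·0.17335) / 5.1978 = 0.0350 eV.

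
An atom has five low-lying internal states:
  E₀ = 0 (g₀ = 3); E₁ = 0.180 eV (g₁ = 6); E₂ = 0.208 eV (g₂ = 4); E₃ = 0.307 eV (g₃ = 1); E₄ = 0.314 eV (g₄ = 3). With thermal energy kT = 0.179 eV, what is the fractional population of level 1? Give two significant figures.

Eᵢ/kT = 0, 1.006, 1.162, 1.715, 1.754.
Z = Σ gᵢe^(−Eᵢ/kT) = 3·e^(−0) + 6·e^(−1.006) + 4·e^(−1.162) + 1·e^(−1.715) + 3·e^(−1.754) = 3.000 + 2.194 + 1.251 + 0.1800 + 0.5192 = 7.144.
P₁ = g₁ e^(−E₁/kT) / Z = 2.194/7.144 = 0.31.

0.31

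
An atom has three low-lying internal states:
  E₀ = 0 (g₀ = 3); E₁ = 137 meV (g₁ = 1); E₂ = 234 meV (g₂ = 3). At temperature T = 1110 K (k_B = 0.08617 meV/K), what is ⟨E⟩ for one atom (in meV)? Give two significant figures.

27 meV

k_BT = 0.08617 × 1110 K = 95.65 meV.
Eᵢ/kT = 0, 1.432, 2.446.
Z = Σ gᵢe^(−Eᵢ/kT) = 3·e^(−0) + 1·e^(−1.432) + 3·e^(−2.446) = 3.000 + 0.2388 + 0.2599 = 3.499.
⟨E⟩ = Σ Eᵢ gᵢe^(−Eᵢ/kT) / Z = (0·3.000 + 137·0.2388 + 234·0.2599) / 3.499 = 27 meV.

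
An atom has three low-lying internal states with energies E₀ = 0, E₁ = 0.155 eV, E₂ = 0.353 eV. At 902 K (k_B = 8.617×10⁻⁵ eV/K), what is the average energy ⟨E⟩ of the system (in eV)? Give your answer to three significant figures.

0.0217 eV

k_BT = 8.617×10⁻⁵ × 902 K = 0.077725 eV.
Eᵢ/kT = 0, 1.9942, 4.5417.
Z = Σ e^(−Eᵢ/kT) = e^(−0) + e^(−1.9942) + e^(−4.5417) = 1.0000 + 0.13612 + 0.010655 = 1.1468.
⟨E⟩ = Σ Eᵢ e^(−Eᵢ/kT) / Z = (0·1.0000 + 0.155·0.13612 + 0.353·0.010655) / 1.1468 = 0.0217 eV.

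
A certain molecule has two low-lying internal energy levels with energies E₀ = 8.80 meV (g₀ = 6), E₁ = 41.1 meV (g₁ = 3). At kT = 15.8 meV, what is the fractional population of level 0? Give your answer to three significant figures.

Eᵢ/kT = 0.55696, 2.6013.
Z = Σ gᵢe^(−Eᵢ/kT) = 6·e^(−0.55696) + 3·e^(−2.6013) = 3.4377 + 0.22253 = 3.6602.
P₀ = g₀ e^(−E₀/kT) / Z = 3.4377/3.6602 = 0.939.

0.939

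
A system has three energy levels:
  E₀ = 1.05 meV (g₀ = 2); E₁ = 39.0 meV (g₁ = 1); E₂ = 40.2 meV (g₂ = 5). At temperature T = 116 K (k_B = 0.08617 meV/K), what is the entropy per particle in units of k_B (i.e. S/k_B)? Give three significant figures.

k_BT = 0.08617 × 116 K = 9.9957 meV.
Eᵢ/kT = 0.10505, 3.9017, 4.0217.
Z = Σ gᵢe^(−Eᵢ/kT) = 2·e^(−0.10505) + 1·e^(−3.9017) + 5·e^(−4.0217) = 1.8006 + 0.020208 + 0.089612 = 1.9104.
⟨E⟩ = Σ EᵢPᵢ = 3.2879 meV.
S/k_B = ln Z + ⟨E⟩/kT = ln(1.9104) + 3.2879/9.9957 = 0.64731 + 0.32893 = 0.976.

0.976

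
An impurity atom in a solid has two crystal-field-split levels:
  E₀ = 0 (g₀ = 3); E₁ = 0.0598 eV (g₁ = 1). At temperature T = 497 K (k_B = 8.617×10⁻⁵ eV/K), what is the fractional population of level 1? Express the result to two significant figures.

0.076

k_BT = 8.617×10⁻⁵ × 497 K = 0.04283 eV.
Eᵢ/kT = 0, 1.396.
Z = Σ gᵢe^(−Eᵢ/kT) = 3·e^(−0) + 1·e^(−1.396) = 3.000 + 0.2476 = 3.248.
P₁ = g₁ e^(−E₁/kT) / Z = 0.2476/3.248 = 0.076.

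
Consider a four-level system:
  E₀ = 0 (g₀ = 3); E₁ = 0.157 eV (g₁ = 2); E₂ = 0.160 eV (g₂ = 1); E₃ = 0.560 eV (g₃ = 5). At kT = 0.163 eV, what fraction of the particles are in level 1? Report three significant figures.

Eᵢ/kT = 0, 0.96319, 0.98160, 3.4356.
Z = Σ gᵢe^(−Eᵢ/kT) = 3·e^(−0) + 2·e^(−0.96319) + 1·e^(−0.98160) + 5·e^(−3.4356) = 3.0000 + 0.76335 + 0.37471 + 0.16103 = 4.2991.
P₁ = g₁ e^(−E₁/kT) / Z = 0.76335/4.2991 = 0.178.

0.178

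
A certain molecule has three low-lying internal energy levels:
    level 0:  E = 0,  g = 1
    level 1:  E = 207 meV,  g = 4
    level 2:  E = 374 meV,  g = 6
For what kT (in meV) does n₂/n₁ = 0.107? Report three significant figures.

n₂/n₁ = (g₂/g₁) exp[−(E₂−E₁)/kT] = 0.107.
⇒ (E₂−E₁)/kT = ln((6/4)/0.107) = ln(14.019) = 2.6404.
kT = 167 meV / 2.6404 = 63.2 meV.

63.2 meV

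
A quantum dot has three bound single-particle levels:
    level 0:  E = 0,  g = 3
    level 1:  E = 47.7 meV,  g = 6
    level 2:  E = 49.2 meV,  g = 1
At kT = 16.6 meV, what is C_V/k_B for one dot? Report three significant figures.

Eᵢ/kT = 0, 2.8735, 2.9639.
Z = Σ gᵢe^(−Eᵢ/kT) = 3·e^(−0) + 6·e^(−2.8735) + 1·e^(−2.9639) = 3.0000 + 0.33900 + 0.051617 = 3.3906.
⟨E⟩ = 5.5182 meV, ⟨E²⟩ = 264.34 meV².
C_V/k_B = (⟨E²⟩ − ⟨E⟩²)/(kT)² = (264.34 − 30.451)/275.56 = 0.849.

0.849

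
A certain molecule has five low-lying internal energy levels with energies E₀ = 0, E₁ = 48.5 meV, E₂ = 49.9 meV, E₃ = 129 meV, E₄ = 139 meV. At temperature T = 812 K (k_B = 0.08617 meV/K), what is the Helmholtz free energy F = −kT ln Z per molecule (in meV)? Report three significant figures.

-57.8 meV

k_BT = 0.08617 × 812 K = 69.970 meV.
Eᵢ/kT = 0, 0.69315, 0.71316, 1.8436, 1.9866.
Z = Σ e^(−Eᵢ/kT) = e^(−0) + e^(−0.69315) + e^(−0.71316) + e^(−1.8436) + e^(−1.9866) = 1.0000 + 0.50000 + 0.49009 + 0.15825 + 0.13716 = 2.2855.
F = −kT ln Z = −69.970 × ln(2.2855) = −69.970 × 0.82658 = -57.8 meV.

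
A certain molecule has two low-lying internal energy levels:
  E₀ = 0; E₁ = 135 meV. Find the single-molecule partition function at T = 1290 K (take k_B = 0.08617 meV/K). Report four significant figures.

k_BT = 0.08617 × 1290 K = 111.159 meV.
Eᵢ/kT = 0, 1.21448.
Z = Σ e^(−Eᵢ/kT) = e^(−0) + e^(−1.21448) = 1.00000 + 0.296864 = 1.29686.

Z = 1.297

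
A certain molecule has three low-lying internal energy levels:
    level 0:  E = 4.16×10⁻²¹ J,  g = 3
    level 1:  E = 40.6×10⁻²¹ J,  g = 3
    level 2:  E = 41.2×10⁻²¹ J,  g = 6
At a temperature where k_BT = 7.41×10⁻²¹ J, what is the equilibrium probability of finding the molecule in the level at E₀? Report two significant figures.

Eᵢ/kT = 0.5614, 5.479, 5.560.
Z = Σ gᵢe^(−Eᵢ/kT) = 3·e^(−0.5614) + 3·e^(−5.479) + 6·e^(−5.560) = 1.711 + 0.01252 + 0.02309 = 1.747.
P₀ = g₀ e^(−E₀/kT) / Z = 1.711/1.747 = 0.98.

0.98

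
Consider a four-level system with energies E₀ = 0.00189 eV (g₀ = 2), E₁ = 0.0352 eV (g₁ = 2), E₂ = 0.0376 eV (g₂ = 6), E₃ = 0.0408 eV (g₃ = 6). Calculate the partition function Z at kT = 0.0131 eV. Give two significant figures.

Eᵢ/kT = 0.1443, 2.687, 2.870, 3.115.
Z = Σ gᵢe^(−Eᵢ/kT) = 2·e^(−0.1443) + 2·e^(−2.687) + 6·e^(−2.870) + 6·e^(−3.115) = 1.731 + 0.1362 + 0.3402 + 0.2663 = 2.474.

Z = 2.5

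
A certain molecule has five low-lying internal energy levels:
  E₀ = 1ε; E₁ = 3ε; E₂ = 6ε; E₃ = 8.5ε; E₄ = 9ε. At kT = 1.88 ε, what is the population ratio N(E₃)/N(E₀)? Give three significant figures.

n₃/n₀ = exp[−(E₃−E₀)/kT] = exp(−(7.5ε)/(1.88ε)) = exp(-3.9894) = 0.0185.

0.0185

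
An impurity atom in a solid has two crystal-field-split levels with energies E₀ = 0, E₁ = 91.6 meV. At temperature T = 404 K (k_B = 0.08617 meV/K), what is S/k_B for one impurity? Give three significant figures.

k_BT = 0.08617 × 404 K = 34.813 meV.
Eᵢ/kT = 0, 2.6312.
Z = Σ e^(−Eᵢ/kT) = e^(−0) + e^(−2.6312) = 1.0000 + 0.071992 = 1.0720.
⟨E⟩ = Σ EᵢPᵢ = 6.1516 meV.
S/k_B = ln Z + ⟨E⟩/kT = ln(1.0720) + 6.1516/34.813 = 0.069526 + 0.17670 = 0.246.

0.246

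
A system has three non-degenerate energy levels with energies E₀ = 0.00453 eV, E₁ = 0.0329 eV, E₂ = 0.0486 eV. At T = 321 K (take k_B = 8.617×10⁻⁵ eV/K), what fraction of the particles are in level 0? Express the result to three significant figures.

0.640

k_BT = 8.617×10⁻⁵ × 321 K = 0.027661 eV.
Eᵢ/kT = 0.16377, 1.1894, 1.7570.
Z = Σ e^(−Eᵢ/kT) = e^(−0.16377) + e^(−1.1894) + e^(−1.7570) = 0.84894 + 0.30440 + 0.17256 = 1.3259.
P₀ = e^(−E₀/kT) / Z = 0.84894/1.3259 = 0.640.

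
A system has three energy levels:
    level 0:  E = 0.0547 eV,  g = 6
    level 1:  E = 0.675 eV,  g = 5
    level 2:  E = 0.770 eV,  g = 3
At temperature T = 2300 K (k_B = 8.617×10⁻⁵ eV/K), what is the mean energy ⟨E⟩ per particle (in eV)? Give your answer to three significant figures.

0.0854 eV

k_BT = 8.617×10⁻⁵ × 2300 K = 0.19819 eV.
Eᵢ/kT = 0.27600, 3.4058, 3.8852.
Z = Σ gᵢe^(−Eᵢ/kT) = 6·e^(−0.27600) + 5·e^(−3.4058) + 3·e^(−3.8852) = 4.5529 + 0.16590 + 0.061631 = 4.7804.
⟨E⟩ = Σ Eᵢ gᵢe^(−Eᵢ/kT) / Z = (0.0547·4.5529 + 0.675·0.16590 + 0.770·0.061631) / 4.7804 = 0.0854 eV.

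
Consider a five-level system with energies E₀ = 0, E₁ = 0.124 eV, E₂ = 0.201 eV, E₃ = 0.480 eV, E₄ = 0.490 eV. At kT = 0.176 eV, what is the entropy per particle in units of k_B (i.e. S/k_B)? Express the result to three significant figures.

Eᵢ/kT = 0, 0.70455, 1.1420, 2.7273, 2.7841.
Z = Σ e^(−Eᵢ/kT) = e^(−0) + e^(−0.70455) + e^(−1.1420) + e^(−2.7273) + e^(−2.7841) = 1.0000 + 0.49433 + 0.31918 + 0.065396 + 0.061785 = 1.9407.
⟨E⟩ = Σ EᵢPᵢ = 0.096417 eV.
S/k_B = ln Z + ⟨E⟩/kT = ln(1.9407) + 0.096417/0.176 = 0.66305 + 0.54782 = 1.21.

1.21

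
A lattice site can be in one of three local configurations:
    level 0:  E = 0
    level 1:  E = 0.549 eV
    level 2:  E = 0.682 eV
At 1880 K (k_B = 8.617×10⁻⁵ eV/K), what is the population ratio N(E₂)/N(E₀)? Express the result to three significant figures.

k_BT = 8.617×10⁻⁵ × 1880 K = 0.16200 eV.
n₂/n₀ = exp[−(E₂−E₀)/kT] = exp(−(0.682 eV)/(0.16200 eV)) = exp(-4.2099) = 0.0148.

0.0148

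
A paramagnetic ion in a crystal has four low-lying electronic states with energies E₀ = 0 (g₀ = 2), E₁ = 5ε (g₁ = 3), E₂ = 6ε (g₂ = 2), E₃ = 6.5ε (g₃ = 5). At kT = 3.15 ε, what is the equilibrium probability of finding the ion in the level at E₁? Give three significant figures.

Eᵢ/kT = 0, 1.5873, 1.9048, 2.0635.
Z = Σ gᵢe^(−Eᵢ/kT) = 2·e^(−0) + 3·e^(−1.5873) + 2·e^(−1.9048) + 5·e^(−2.0635) = 2.0000 + 0.61343 + 0.29770 + 0.63504 = 3.5462.
P₁ = g₁ e^(−E₁/kT) / Z = 0.61343/3.5462 = 0.173.

0.173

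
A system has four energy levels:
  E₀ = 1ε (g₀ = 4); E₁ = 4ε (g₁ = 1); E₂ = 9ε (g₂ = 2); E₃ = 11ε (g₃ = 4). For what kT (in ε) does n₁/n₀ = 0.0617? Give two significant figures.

2.1 ε

n₁/n₀ = (g₁/g₀) exp[−(E₁−E₀)/kT] = 0.0617.
⇒ (E₁−E₀)/kT = ln((1/4)/0.0617) = ln(4.052) = 1.399.
kT = 3ε / 1.399 = 2.1 ε.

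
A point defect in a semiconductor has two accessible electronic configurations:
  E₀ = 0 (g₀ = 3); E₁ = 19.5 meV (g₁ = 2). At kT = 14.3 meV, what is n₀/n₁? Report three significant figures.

5.87

n₀/n₁ = (g₀/g₁) exp[−(E₀−E₁)/kT] = (3/2) × exp(−(-19.5 meV)/(14.3 meV)) = (3/2) × exp(1.3636) = 5.87.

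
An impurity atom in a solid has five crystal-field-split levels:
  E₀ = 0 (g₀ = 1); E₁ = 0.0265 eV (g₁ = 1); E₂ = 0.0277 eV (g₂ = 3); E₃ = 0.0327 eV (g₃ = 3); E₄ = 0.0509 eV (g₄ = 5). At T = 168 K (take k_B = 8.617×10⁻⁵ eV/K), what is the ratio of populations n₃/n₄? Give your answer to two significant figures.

k_BT = 8.617×10⁻⁵ × 168 K = 0.01448 eV.
n₃/n₄ = (g₃/g₄) exp[−(E₃−E₄)/kT] = (3/5) × exp(−(-0.0182 eV)/(0.01448 eV)) = (3/5) × exp(1.257) = 2.1.

2.1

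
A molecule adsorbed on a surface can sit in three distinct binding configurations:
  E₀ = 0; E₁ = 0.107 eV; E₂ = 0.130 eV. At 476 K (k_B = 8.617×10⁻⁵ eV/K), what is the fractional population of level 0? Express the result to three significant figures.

k_BT = 8.617×10⁻⁵ × 476 K = 0.041017 eV.
Eᵢ/kT = 0, 2.6087, 3.1694.
Z = Σ e^(−Eᵢ/kT) = e^(−0) + e^(−2.6087) + e^(−3.1694) = 1.0000 + 0.073630 + 0.042029 = 1.1157.
P₀ = e^(−E₀/kT) / Z = 1.0000/1.1157 = 0.896.

0.896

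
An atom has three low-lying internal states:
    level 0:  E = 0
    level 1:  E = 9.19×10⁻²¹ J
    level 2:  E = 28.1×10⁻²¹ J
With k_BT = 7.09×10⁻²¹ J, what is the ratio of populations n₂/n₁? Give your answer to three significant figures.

n₂/n₁ = exp[−(E₂−E₁)/kT] = exp(−(18.91 ×10⁻²¹ J)/(7.09 ×10⁻²¹ J)) = exp(-2.6671) = 0.0695.

0.0695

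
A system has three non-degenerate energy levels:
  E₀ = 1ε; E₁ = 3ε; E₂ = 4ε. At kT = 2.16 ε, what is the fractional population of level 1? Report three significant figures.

0.241

Eᵢ/kT = 0.46296, 1.3889, 1.8519.
Z = Σ e^(−Eᵢ/kT) = e^(−0.46296) + e^(−1.3889) + e^(−1.8519) = 0.62942 + 0.24935 + 0.15694 = 1.0357.
P₁ = e^(−E₁/kT) / Z = 0.24935/1.0357 = 0.241.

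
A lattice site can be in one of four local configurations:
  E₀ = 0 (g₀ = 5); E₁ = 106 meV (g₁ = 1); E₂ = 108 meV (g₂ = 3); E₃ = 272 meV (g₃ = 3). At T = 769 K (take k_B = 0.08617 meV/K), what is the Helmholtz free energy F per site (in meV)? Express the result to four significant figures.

-116.9 meV

k_BT = 0.08617 × 769 K = 66.2647 meV.
Eᵢ/kT = 0, 1.59965, 1.62983, 4.10475.
Z = Σ gᵢe^(−Eᵢ/kT) = 5·e^(−0) + 1·e^(−1.59965) + 3·e^(−1.62983) + 3·e^(−4.10475) = 5.00000 + 0.201967 + 0.587889 + 0.0494824 = 5.83934.
F = −kT ln Z = −66.2647 × ln(5.83934) = −66.2647 × 1.76462 = -116.9 meV.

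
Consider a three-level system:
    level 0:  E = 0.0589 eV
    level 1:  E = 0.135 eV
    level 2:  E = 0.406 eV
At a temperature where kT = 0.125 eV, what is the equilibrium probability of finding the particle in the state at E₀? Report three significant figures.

0.623

Eᵢ/kT = 0.47120, 1.0800, 3.2480.
Z = Σ e^(−Eᵢ/kT) = e^(−0.47120) + e^(−1.0800) + e^(−3.2480) = 0.62425 + 0.33960 + 0.038852 = 1.0027.
P₀ = e^(−E₀/kT) / Z = 0.62425/1.0027 = 0.623.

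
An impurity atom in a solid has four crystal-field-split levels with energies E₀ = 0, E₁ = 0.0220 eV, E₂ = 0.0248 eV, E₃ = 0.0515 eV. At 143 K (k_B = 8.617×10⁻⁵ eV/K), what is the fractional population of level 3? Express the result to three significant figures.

0.0116

k_BT = 8.617×10⁻⁵ × 143 K = 0.012322 eV.
Eᵢ/kT = 0, 1.7854, 2.0127, 4.1795.
Z = Σ e^(−Eᵢ/kT) = e^(−0) + e^(−1.7854) + e^(−2.0127) + e^(−4.1795) = 1.0000 + 0.16773 + 0.13363 + 0.015306 = 1.3167.
P₃ = e^(−E₃/kT) / Z = 0.015306/1.3167 = 0.0116.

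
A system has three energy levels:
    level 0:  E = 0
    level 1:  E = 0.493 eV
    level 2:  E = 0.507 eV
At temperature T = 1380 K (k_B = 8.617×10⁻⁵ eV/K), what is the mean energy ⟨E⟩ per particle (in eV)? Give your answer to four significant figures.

0.01451 eV

k_BT = 8.617×10⁻⁵ × 1380 K = 0.118915 eV.
Eᵢ/kT = 0, 4.14582, 4.26355.
Z = Σ e^(−Eᵢ/kT) = e^(−0) + e^(−4.14582) + e^(−4.26355) = 1.00000 + 0.0158304 + 0.0140723 = 1.02990.
⟨E⟩ = Σ Eᵢ e^(−Eᵢ/kT) / Z = (0·1.00000 + 0.493·0.0158304 + 0.507·0.0140723) / 1.02990 = 0.01451 eV.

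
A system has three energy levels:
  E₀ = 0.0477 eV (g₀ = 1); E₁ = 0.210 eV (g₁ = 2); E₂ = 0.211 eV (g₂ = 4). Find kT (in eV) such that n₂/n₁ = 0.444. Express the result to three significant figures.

0.000664 eV

n₂/n₁ = (g₂/g₁) exp[−(E₂−E₁)/kT] = 0.444.
⇒ (E₂−E₁)/kT = ln((4/2)/0.444) = ln(4.5045) = 1.5051.
kT = 0.001 eV / 1.5051 = 0.000664 eV.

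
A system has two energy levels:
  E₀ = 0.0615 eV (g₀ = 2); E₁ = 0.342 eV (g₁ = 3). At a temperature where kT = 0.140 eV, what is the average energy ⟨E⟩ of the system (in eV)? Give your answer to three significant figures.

0.109 eV

Eᵢ/kT = 0.43929, 2.4429.
Z = Σ gᵢe^(−Eᵢ/kT) = 2·e^(−0.43929) + 3·e^(−2.4429) = 1.2890 + 0.26073 = 1.5497.
⟨E⟩ = Σ Eᵢ gᵢe^(−Eᵢ/kT) / Z = (0.0615·1.2890 + 0.342·0.26073) / 1.5497 = 0.109 eV.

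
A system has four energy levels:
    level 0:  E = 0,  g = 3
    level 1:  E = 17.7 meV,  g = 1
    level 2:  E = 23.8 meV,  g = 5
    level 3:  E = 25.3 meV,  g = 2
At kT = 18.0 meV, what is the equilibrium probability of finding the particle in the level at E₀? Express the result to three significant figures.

Eᵢ/kT = 0, 0.98333, 1.3222, 1.4056.
Z = Σ gᵢe^(−Eᵢ/kT) = 3·e^(−0) + 1·e^(−0.98333) + 5·e^(−1.3222) + 2·e^(−1.4056) = 3.0000 + 0.37406 + 1.3327 + 0.49044 = 5.1972.
P₀ = g₀ e^(−E₀/kT) / Z = 3.0000/5.1972 = 0.577.

0.577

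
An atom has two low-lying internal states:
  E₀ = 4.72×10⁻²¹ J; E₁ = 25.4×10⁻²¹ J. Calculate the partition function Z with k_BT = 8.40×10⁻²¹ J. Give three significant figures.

Eᵢ/kT = 0.56190, 3.0238.
Z = Σ e^(−Eᵢ/kT) = e^(−0.56190) + e^(−3.0238) = 0.57012 + 0.048616 = 0.61874.

Z = 0.619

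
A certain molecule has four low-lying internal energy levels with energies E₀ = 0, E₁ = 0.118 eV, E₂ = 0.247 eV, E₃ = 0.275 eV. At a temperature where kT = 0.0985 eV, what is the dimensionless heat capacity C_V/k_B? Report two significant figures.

Eᵢ/kT = 0, 1.198, 2.508, 2.792.
Z = Σ e^(−Eᵢ/kT) = e^(−0) + e^(−1.198) + e^(−2.508) + e^(−2.792) = 1.000 + 0.3018 + 0.08143 + 0.06130 = 1.445.
⟨E⟩ = 0.05023 eV, ⟨E²⟩ = 0.009554 eV².
C_V/k_B = (⟨E²⟩ − ⟨E⟩²)/(kT)² = (0.009554 − 0.002523)/0.009702 = 0.72.

0.72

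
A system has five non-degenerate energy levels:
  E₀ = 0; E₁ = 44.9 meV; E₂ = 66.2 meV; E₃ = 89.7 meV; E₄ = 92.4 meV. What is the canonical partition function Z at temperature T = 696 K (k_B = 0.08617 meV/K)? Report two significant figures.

k_BT = 0.08617 × 696 K = 59.97 meV.
Eᵢ/kT = 0, 0.7487, 1.104, 1.496, 1.541.
Z = Σ e^(−Eᵢ/kT) = e^(−0) + e^(−0.7487) + e^(−1.104) + e^(−1.496) + e^(−1.541) = 1.000 + 0.4730 + 0.3315 + 0.2240 + 0.2142 = 2.243.

Z = 2.2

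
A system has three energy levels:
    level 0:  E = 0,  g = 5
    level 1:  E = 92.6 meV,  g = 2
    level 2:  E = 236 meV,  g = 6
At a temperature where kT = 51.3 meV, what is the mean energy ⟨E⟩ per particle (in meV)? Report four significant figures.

Eᵢ/kT = 0, 1.80507, 4.60039.
Z = Σ gᵢe^(−Eᵢ/kT) = 5·e^(−0) + 2·e^(−1.80507) + 6·e^(−4.60039) = 5.00000 + 0.328926 + 0.0602875 = 5.38921.
⟨E⟩ = Σ Eᵢ gᵢe^(−Eᵢ/kT) / Z = (0·5.00000 + 92.6·0.328926 + 236·0.0602875) / 5.38921 = 8.292 meV.

8.292 meV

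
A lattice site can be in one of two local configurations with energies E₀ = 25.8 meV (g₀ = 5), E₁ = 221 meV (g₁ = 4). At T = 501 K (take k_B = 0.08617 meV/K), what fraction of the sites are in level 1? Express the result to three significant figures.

k_BT = 0.08617 × 501 K = 43.171 meV.
Eᵢ/kT = 0.59762, 5.1192.
Z = Σ gᵢe^(−Eᵢ/kT) = 5·e^(−0.59762) + 4·e^(−5.1192) = 2.7506 + 0.023923 = 2.7745.
P₁ = g₁ e^(−E₁/kT) / Z = 0.023923/2.7745 = 0.00862.

0.00862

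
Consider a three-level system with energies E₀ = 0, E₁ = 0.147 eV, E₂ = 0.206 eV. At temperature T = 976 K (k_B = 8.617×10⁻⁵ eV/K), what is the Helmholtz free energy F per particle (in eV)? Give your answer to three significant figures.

k_BT = 8.617×10⁻⁵ × 976 K = 0.084102 eV.
Eᵢ/kT = 0, 1.7479, 2.4494.
Z = Σ e^(−Eᵢ/kT) = e^(−0) + e^(−1.7479) + e^(−2.4494) = 1.0000 + 0.17414 + 0.086345 = 1.2605.
F = −kT ln Z = −0.084102 × ln(1.2605) = −0.084102 × 0.23151 = -0.0195 eV.

-0.0195 eV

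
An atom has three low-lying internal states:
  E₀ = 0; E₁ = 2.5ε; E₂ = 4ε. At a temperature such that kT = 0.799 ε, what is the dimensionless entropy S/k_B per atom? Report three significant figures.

Eᵢ/kT = 0, 3.1289, 5.0063.
Z = Σ e^(−Eᵢ/kT) = e^(−0) + e^(−3.1289) + e^(−5.0063) = 1.0000 + 0.043766 + 0.0066956 = 1.0505.
⟨E⟩ = Σ EᵢPᵢ = 0.12965 ε.
S/k_B = ln Z + ⟨E⟩/kT = ln(1.0505) + 0.12965/0.799 = 0.049266 + 0.16227 = 0.212.

0.212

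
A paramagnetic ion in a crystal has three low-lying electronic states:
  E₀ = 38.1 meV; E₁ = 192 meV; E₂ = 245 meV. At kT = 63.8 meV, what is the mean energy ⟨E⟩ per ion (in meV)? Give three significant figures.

Eᵢ/kT = 0.59718, 3.0094, 3.8401.
Z = Σ e^(−Eᵢ/kT) = e^(−0.59718) + e^(−3.0094) + e^(−3.8401) = 0.55036 + 0.049321 + 0.021491 = 0.62117.
⟨E⟩ = Σ Eᵢ e^(−Eᵢ/kT) / Z = (38.1·0.55036 + 192·0.049321 + 245·0.021491) / 0.62117 = 57.5 meV.

57.5 meV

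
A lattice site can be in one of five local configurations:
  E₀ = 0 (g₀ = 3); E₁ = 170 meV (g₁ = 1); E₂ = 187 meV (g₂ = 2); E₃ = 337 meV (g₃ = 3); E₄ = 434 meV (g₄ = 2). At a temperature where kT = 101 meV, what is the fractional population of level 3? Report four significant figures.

Eᵢ/kT = 0, 1.68317, 1.85149, 3.33663, 4.29703.
Z = Σ gᵢe^(−Eᵢ/kT) = 3·e^(−0) + 1·e^(−1.68317) + 2·e^(−1.85149) + 3·e^(−3.33663) + 2·e^(−4.29703) = 3.00000 + 0.185784 + 0.314006 + 0.106670 + 0.0272178 = 3.63368.
P₃ = g₃ e^(−E₃/kT) / Z = 0.106670/3.63368 = 0.02936.

0.02936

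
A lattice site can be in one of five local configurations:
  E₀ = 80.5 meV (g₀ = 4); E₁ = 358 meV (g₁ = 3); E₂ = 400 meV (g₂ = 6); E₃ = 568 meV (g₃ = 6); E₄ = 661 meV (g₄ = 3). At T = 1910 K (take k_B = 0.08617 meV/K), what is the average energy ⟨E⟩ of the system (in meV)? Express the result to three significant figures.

k_BT = 0.08617 × 1910 K = 164.58 meV.
Eᵢ/kT = 0.48912, 2.1752, 2.4304, 3.4512, 4.0163.
Z = Σ gᵢe^(−Eᵢ/kT) = 4·e^(−0.48912) + 3·e^(−2.1752) + 6·e^(−2.4304) + 6·e^(−3.4512) + 3·e^(−4.0163) = 2.4527 + 0.34076 + 0.52801 + 0.19025 + 0.054059 = 3.5658.
⟨E⟩ = Σ Eᵢ gᵢe^(−Eᵢ/kT) / Z = (80.5·2.4527 + 358·0.34076 + 400·0.52801 + 568·0.19025 + 661·0.054059) / 3.5658 = 189 meV.

189 meV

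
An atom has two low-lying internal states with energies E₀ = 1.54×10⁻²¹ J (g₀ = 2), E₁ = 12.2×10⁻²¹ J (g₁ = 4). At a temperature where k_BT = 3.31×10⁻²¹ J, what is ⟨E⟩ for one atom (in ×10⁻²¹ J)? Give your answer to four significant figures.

Eᵢ/kT = 0.465257, 3.68580.
Z = Σ gᵢe^(−Eᵢ/kT) = 2·e^(−0.465257) + 4·e^(−3.68580) = 1.25595 + 0.100308 = 1.35626.
⟨E⟩ = Σ Eᵢ gᵢe^(−Eᵢ/kT) / Z = (1.54·1.25595 + 12.2·0.100308) / 1.35626 = 2.328 ×10⁻²¹ J.

2.328 ×10⁻²¹ J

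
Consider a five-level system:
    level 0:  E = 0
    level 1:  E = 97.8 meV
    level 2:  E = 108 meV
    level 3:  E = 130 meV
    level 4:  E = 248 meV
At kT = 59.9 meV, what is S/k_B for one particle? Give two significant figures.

Eᵢ/kT = 0, 1.633, 1.803, 2.170, 4.140.
Z = Σ e^(−Eᵢ/kT) = e^(−0) + e^(−1.633) + e^(−1.803) + e^(−2.170) + e^(−4.140) = 1.000 + 0.1953 + 0.1648 + 0.1142 + 0.01592 = 1.490.
⟨E⟩ = Σ EᵢPᵢ = 37.38 meV.
S/k_B = ln Z + ⟨E⟩/kT = ln(1.490) + 37.38/59.9 = 0.3988 + 0.6240 = 1.0.

1.0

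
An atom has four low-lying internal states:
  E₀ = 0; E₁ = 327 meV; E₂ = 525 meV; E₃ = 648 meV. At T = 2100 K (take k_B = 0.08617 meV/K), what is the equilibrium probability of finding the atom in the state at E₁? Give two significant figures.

k_BT = 0.08617 × 2100 K = 181.0 meV.
Eᵢ/kT = 0, 1.807, 2.901, 3.580.
Z = Σ e^(−Eᵢ/kT) = e^(−0) + e^(−1.807) + e^(−2.901) + e^(−3.580) = 1.000 + 0.1641 + 0.05497 + 0.02788 = 1.247.
P₁ = e^(−E₁/kT) / Z = 0.1641/1.247 = 0.13.

0.13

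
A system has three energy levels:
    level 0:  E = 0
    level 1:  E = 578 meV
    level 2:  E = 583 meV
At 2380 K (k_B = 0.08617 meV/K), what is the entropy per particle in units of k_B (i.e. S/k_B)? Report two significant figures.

k_BT = 0.08617 × 2380 K = 205.1 meV.
Eᵢ/kT = 0, 2.818, 2.843.
Z = Σ e^(−Eᵢ/kT) = e^(−0) + e^(−2.818) + e^(−2.843) = 1.000 + 0.05973 + 0.05825 = 1.118.
⟨E⟩ = Σ EᵢPᵢ = 61.26 meV.
S/k_B = ln Z + ⟨E⟩/kT = ln(1.118) + 61.26/205.1 = 0.1115 + 0.2987 = 0.41.

0.41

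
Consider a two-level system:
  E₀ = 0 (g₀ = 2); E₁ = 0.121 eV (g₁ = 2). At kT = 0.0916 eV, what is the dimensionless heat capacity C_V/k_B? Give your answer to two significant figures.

0.29

Eᵢ/kT = 0, 1.321.
Z = Σ gᵢe^(−Eᵢ/kT) = 2·e^(−0) + 2·e^(−1.321) = 2.000 + 0.5337 = 2.534.
⟨E⟩ = 0.02548 eV, ⟨E²⟩ = 0.003084 eV².
C_V/k_B = (⟨E²⟩ − ⟨E⟩²)/(kT)² = (0.003084 − 0.0006492)/0.008391 = 0.29.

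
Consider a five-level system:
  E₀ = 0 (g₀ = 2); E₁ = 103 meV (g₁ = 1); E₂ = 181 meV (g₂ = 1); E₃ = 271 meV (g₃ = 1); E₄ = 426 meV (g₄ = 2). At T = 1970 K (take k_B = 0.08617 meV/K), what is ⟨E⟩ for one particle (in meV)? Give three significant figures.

k_BT = 0.08617 × 1970 K = 169.75 meV.
Eᵢ/kT = 0, 0.60677, 1.0663, 1.5965, 2.5096.
Z = Σ gᵢe^(−Eᵢ/kT) = 2·e^(−0) + 1·e^(−0.60677) + 1·e^(−1.0663) + 1·e^(−1.5965) + 2·e^(−2.5096) = 2.0000 + 0.54511 + 0.34428 + 0.20260 + 0.16260 = 3.2546.
⟨E⟩ = Σ Eᵢ gᵢe^(−Eᵢ/kT) / Z = (0·2.0000 + 103·0.54511 + 181·0.34428 + 271·0.20260 + 426·0.16260) / 3.2546 = 74.6 meV.

74.6 meV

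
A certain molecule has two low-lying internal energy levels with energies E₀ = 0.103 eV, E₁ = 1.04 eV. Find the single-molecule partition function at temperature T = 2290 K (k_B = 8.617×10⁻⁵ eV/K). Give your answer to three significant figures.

k_BT = 8.617×10⁻⁵ × 2290 K = 0.19733 eV.
Eᵢ/kT = 0.52197, 5.2704.
Z = Σ e^(−Eᵢ/kT) = e^(−0.52197) + e^(−5.2704) = 0.59335 + 0.0051416 = 0.59849.

Z = 0.598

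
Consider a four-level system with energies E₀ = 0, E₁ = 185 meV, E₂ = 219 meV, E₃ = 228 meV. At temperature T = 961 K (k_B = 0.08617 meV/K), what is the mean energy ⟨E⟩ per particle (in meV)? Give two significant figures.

k_BT = 0.08617 × 961 K = 82.81 meV.
Eᵢ/kT = 0, 2.234, 2.645, 2.753.
Z = Σ e^(−Eᵢ/kT) = e^(−0) + e^(−2.234) + e^(−2.645) + e^(−2.753) = 1.000 + 0.1071 + 0.07101 + 0.06374 = 1.242.
⟨E⟩ = Σ Eᵢ e^(−Eᵢ/kT) / Z = (0·1.000 + 185·0.1071 + 219·0.07101 + 228·0.06374) / 1.242 = 40 meV.

40 meV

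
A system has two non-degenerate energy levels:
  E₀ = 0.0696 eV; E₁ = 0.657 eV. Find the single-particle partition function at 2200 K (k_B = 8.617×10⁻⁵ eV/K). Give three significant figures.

k_BT = 8.617×10⁻⁵ × 2200 K = 0.18957 eV.
Eᵢ/kT = 0.36715, 3.4657.
Z = Σ e^(−Eᵢ/kT) = e^(−0.36715) + e^(−3.4657) = 0.69271 + 0.031251 = 0.72396.

Z = 0.724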